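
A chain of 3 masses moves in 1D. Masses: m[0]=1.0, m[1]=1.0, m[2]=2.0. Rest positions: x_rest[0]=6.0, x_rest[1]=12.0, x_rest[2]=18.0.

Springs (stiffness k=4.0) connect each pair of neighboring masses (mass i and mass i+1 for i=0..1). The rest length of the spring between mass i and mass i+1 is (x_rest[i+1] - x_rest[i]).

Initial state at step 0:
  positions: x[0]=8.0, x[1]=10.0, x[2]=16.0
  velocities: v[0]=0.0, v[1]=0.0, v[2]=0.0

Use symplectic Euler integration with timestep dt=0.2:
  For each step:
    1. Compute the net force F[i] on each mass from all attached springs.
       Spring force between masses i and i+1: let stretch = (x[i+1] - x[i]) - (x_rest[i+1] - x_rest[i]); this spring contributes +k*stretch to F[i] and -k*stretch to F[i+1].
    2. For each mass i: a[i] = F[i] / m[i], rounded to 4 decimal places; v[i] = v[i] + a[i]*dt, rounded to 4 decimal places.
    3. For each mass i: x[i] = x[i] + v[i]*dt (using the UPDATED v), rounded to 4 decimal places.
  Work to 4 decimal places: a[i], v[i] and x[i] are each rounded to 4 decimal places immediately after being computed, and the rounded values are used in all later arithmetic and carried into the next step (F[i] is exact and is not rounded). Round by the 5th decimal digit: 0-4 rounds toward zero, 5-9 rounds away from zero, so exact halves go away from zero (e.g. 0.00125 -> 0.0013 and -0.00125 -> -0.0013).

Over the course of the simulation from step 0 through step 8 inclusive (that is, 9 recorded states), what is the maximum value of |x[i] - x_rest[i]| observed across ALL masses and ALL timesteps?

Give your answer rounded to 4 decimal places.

Answer: 3.0615

Derivation:
Step 0: x=[8.0000 10.0000 16.0000] v=[0.0000 0.0000 0.0000]
Step 1: x=[7.3600 10.6400 16.0000] v=[-3.2000 3.2000 0.0000]
Step 2: x=[6.2848 11.6128 16.0512] v=[-5.3760 4.8640 0.2560]
Step 3: x=[5.1021 12.4433 16.2273] v=[-5.9136 4.1523 0.8806]
Step 4: x=[4.1340 12.7046 16.5807] v=[-4.8406 1.3065 1.7670]
Step 5: x=[3.5772 12.2148 17.1040] v=[-2.7841 -2.4491 2.6166]
Step 6: x=[3.4424 11.1252 17.7162] v=[-0.6740 -5.4478 3.0609]
Step 7: x=[3.5768 9.8610 18.2811] v=[0.6722 -6.3212 2.8245]
Step 8: x=[3.7567 8.9385 18.6524] v=[0.8996 -4.6125 1.8565]
Max displacement = 3.0615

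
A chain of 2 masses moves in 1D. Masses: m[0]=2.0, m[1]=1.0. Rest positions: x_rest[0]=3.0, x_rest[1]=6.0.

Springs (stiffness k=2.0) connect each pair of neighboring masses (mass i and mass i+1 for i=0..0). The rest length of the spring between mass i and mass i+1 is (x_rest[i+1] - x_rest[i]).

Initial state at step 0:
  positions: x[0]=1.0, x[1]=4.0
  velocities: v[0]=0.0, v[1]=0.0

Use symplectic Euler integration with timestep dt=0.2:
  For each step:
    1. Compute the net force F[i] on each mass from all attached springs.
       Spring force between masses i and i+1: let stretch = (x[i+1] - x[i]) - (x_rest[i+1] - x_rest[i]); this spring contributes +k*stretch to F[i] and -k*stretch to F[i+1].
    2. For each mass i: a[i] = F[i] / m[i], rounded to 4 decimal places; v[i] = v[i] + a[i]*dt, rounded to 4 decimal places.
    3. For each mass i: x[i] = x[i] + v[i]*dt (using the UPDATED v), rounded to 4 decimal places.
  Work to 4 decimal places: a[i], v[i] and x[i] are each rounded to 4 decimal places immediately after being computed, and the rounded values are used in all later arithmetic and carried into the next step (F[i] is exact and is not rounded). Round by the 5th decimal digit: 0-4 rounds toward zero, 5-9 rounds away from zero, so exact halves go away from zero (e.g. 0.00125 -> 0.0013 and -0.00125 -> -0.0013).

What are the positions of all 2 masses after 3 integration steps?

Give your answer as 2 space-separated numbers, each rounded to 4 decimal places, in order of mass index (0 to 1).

Answer: 1.0000 4.0000

Derivation:
Step 0: x=[1.0000 4.0000] v=[0.0000 0.0000]
Step 1: x=[1.0000 4.0000] v=[0.0000 0.0000]
Step 2: x=[1.0000 4.0000] v=[0.0000 0.0000]
Step 3: x=[1.0000 4.0000] v=[0.0000 0.0000]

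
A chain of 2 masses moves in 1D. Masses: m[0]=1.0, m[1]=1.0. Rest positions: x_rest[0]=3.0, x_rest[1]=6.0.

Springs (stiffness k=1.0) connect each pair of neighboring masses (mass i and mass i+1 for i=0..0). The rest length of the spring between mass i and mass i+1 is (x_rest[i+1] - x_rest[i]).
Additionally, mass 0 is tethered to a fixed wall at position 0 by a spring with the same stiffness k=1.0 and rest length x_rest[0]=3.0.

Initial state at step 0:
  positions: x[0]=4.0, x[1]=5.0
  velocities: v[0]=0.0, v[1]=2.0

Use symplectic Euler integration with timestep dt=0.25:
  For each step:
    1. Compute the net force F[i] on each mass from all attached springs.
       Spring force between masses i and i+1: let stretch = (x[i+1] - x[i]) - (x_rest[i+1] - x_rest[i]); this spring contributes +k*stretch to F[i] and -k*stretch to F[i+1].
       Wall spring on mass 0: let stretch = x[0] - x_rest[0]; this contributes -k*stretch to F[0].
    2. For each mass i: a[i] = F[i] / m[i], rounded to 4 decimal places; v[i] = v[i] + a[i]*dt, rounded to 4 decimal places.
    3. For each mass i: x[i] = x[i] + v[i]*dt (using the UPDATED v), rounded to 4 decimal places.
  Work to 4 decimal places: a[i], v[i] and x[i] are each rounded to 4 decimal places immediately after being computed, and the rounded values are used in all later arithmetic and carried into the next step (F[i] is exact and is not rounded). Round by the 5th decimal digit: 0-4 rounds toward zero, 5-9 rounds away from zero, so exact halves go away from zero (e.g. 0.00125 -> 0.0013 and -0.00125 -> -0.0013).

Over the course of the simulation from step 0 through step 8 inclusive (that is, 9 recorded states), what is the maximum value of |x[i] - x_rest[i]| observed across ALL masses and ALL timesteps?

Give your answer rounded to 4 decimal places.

Answer: 2.8097

Derivation:
Step 0: x=[4.0000 5.0000] v=[0.0000 2.0000]
Step 1: x=[3.8125 5.6250] v=[-0.7500 2.5000]
Step 2: x=[3.5000 6.3242] v=[-1.2500 2.7969]
Step 3: x=[3.1453 7.0344] v=[-1.4190 2.8409]
Step 4: x=[2.8370 7.6891] v=[-1.2331 2.6186]
Step 5: x=[2.6547 8.2280] v=[-0.7293 2.1556]
Step 6: x=[2.6548 8.6061] v=[0.0004 1.5123]
Step 7: x=[2.8609 8.7997] v=[0.8245 0.7745]
Step 8: x=[3.2594 8.8097] v=[1.5940 0.0398]
Max displacement = 2.8097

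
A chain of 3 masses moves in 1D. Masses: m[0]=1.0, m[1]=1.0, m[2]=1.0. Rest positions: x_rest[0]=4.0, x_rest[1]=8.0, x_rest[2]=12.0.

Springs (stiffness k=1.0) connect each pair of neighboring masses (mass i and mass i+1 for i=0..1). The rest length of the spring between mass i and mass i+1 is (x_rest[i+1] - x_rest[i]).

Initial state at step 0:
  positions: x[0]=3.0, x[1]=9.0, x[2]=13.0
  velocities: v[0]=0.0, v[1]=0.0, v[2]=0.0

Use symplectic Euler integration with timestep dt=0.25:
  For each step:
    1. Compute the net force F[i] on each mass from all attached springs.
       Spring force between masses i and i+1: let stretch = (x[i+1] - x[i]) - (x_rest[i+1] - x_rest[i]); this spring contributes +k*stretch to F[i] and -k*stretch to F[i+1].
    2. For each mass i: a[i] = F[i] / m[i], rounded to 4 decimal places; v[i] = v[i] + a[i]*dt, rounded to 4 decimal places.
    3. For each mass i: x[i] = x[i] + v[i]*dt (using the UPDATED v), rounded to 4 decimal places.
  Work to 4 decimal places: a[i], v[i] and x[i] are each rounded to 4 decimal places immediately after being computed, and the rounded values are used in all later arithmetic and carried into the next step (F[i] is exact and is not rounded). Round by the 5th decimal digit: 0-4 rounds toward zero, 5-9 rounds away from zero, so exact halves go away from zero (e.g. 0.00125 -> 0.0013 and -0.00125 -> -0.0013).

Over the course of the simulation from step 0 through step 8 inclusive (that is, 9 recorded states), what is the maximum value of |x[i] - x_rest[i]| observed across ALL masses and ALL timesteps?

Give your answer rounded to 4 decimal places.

Step 0: x=[3.0000 9.0000 13.0000] v=[0.0000 0.0000 0.0000]
Step 1: x=[3.1250 8.8750 13.0000] v=[0.5000 -0.5000 0.0000]
Step 2: x=[3.3594 8.6484 12.9922] v=[0.9375 -0.9063 -0.0313]
Step 3: x=[3.6744 8.3628 12.9629] v=[1.2598 -1.1426 -0.1173]
Step 4: x=[4.0324 8.0716 12.8961] v=[1.4319 -1.1647 -0.2673]
Step 5: x=[4.3928 7.8295 12.7778] v=[1.4417 -0.9684 -0.4734]
Step 6: x=[4.7180 7.6819 12.6002] v=[1.3009 -0.5905 -0.7105]
Step 7: x=[4.9785 7.6564 12.3652] v=[1.0419 -0.1019 -0.9401]
Step 8: x=[5.1564 7.7579 12.0859] v=[0.7114 0.4058 -1.1173]
Max displacement = 1.1564

Answer: 1.1564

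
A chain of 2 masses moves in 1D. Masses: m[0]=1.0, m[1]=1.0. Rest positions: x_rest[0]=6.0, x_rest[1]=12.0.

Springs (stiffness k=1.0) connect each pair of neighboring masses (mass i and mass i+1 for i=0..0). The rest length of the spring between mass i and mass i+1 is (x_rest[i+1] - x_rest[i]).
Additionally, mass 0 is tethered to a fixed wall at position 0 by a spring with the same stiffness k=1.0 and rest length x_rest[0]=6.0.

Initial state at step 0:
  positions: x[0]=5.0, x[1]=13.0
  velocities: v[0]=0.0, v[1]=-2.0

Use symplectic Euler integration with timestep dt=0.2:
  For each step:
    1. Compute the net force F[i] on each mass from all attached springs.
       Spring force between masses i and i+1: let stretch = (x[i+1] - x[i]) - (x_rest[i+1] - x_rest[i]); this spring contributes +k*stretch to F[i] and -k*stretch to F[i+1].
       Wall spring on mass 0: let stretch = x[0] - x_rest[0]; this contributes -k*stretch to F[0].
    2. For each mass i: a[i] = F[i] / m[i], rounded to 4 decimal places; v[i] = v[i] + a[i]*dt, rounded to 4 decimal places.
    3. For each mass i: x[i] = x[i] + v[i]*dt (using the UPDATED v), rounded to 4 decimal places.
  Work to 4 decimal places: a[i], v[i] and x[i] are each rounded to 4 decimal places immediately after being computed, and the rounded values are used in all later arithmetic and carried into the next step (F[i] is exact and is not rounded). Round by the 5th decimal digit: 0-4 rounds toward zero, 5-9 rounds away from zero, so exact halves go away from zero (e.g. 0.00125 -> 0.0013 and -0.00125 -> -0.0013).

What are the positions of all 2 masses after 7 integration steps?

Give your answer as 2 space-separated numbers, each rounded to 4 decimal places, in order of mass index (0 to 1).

Answer: 6.3297 9.5564

Derivation:
Step 0: x=[5.0000 13.0000] v=[0.0000 -2.0000]
Step 1: x=[5.1200 12.5200] v=[0.6000 -2.4000]
Step 2: x=[5.3312 11.9840] v=[1.0560 -2.6800]
Step 3: x=[5.5953 11.4219] v=[1.3203 -2.8106]
Step 4: x=[5.8686 10.8667] v=[1.3666 -2.7759]
Step 5: x=[6.1071 10.3516] v=[1.1925 -2.5755]
Step 6: x=[6.2711 9.9067] v=[0.8200 -2.2244]
Step 7: x=[6.3297 9.5564] v=[0.2929 -1.7515]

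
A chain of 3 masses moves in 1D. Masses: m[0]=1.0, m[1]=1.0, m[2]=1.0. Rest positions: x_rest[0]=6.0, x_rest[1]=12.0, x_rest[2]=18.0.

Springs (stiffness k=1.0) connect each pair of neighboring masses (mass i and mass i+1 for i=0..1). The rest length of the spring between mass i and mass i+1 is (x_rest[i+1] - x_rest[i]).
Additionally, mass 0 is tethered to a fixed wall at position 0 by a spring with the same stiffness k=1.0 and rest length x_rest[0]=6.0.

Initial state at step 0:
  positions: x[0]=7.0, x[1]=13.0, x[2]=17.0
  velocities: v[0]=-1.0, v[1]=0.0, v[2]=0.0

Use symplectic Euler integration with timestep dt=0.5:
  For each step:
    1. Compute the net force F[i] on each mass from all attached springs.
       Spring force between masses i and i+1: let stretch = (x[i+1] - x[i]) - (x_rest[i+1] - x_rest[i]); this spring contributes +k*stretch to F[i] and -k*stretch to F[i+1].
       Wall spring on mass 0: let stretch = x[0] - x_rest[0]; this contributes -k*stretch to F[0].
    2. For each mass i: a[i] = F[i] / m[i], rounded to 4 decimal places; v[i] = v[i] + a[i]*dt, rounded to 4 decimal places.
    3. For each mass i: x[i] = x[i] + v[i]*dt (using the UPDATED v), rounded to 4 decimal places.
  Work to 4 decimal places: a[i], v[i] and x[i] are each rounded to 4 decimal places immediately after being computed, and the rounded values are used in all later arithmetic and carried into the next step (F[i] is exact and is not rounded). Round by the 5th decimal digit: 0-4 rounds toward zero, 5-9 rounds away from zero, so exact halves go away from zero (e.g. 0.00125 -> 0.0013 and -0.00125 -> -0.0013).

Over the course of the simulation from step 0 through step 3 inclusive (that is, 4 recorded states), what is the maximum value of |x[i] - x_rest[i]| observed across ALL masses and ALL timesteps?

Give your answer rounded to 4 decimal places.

Answer: 1.0781

Derivation:
Step 0: x=[7.0000 13.0000 17.0000] v=[-1.0000 0.0000 0.0000]
Step 1: x=[6.2500 12.5000 17.5000] v=[-1.5000 -1.0000 1.0000]
Step 2: x=[5.5000 11.6875 18.2500] v=[-1.5000 -1.6250 1.5000]
Step 3: x=[4.9219 10.9688 18.8594] v=[-1.1563 -1.4375 1.2188]
Max displacement = 1.0781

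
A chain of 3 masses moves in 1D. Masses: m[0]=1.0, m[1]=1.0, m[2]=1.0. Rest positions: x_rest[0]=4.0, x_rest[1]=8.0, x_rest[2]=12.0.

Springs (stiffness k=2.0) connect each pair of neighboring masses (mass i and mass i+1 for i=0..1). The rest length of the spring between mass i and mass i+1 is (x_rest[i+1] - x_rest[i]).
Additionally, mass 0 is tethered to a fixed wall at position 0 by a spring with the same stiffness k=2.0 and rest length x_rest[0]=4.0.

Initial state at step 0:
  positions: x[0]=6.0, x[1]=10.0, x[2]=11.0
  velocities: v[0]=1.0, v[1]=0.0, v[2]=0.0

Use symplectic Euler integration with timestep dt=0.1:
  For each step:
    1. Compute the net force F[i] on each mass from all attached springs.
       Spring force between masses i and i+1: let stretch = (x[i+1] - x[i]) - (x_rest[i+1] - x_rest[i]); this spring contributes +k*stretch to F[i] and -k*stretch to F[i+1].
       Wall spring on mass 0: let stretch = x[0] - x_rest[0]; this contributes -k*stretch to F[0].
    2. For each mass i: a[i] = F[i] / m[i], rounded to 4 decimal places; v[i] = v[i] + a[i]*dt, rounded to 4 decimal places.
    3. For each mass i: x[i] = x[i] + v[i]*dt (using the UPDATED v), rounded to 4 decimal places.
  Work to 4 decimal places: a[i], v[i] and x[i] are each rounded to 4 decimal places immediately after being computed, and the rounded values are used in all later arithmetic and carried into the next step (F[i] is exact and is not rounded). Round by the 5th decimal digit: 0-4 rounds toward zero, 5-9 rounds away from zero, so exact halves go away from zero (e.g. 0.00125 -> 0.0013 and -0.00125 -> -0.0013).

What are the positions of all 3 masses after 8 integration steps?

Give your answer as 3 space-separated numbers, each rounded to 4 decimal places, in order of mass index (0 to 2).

Answer: 5.1711 8.4933 12.7103

Derivation:
Step 0: x=[6.0000 10.0000 11.0000] v=[1.0000 0.0000 0.0000]
Step 1: x=[6.0600 9.9400 11.0600] v=[0.6000 -0.6000 0.6000]
Step 2: x=[6.0764 9.8248 11.1776] v=[0.1640 -1.1520 1.1760]
Step 3: x=[6.0462 9.6617 11.3481] v=[-0.3016 -1.6311 1.7054]
Step 4: x=[5.9674 9.4600 11.5649] v=[-0.7877 -2.0169 2.1681]
Step 5: x=[5.8391 9.2306 11.8196] v=[-1.2827 -2.2944 2.5471]
Step 6: x=[5.6619 8.9851 12.1025] v=[-1.7722 -2.4549 2.8293]
Step 7: x=[5.4379 8.7355 12.4031] v=[-2.2399 -2.4961 3.0058]
Step 8: x=[5.1711 8.4933 12.7103] v=[-2.6680 -2.4221 3.0723]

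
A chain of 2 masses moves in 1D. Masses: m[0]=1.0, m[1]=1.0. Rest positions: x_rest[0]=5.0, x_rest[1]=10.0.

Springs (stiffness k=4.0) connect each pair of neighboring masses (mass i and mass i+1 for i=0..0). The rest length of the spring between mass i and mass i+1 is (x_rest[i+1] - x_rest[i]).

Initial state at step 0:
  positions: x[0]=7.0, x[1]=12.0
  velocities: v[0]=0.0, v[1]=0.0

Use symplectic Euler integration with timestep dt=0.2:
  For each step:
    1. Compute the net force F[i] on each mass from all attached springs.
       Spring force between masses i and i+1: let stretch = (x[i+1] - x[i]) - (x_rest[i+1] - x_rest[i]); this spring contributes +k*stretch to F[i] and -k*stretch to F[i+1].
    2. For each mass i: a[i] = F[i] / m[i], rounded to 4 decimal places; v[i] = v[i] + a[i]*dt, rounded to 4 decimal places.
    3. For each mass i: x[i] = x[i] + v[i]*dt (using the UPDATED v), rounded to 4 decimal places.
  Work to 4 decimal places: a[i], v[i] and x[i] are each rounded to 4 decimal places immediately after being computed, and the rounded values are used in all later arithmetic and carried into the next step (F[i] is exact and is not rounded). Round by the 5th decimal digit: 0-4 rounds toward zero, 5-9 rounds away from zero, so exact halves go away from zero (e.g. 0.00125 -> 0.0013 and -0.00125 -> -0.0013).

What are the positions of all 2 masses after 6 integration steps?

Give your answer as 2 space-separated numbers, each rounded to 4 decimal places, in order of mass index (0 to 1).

Step 0: x=[7.0000 12.0000] v=[0.0000 0.0000]
Step 1: x=[7.0000 12.0000] v=[0.0000 0.0000]
Step 2: x=[7.0000 12.0000] v=[0.0000 0.0000]
Step 3: x=[7.0000 12.0000] v=[0.0000 0.0000]
Step 4: x=[7.0000 12.0000] v=[0.0000 0.0000]
Step 5: x=[7.0000 12.0000] v=[0.0000 0.0000]
Step 6: x=[7.0000 12.0000] v=[0.0000 0.0000]

Answer: 7.0000 12.0000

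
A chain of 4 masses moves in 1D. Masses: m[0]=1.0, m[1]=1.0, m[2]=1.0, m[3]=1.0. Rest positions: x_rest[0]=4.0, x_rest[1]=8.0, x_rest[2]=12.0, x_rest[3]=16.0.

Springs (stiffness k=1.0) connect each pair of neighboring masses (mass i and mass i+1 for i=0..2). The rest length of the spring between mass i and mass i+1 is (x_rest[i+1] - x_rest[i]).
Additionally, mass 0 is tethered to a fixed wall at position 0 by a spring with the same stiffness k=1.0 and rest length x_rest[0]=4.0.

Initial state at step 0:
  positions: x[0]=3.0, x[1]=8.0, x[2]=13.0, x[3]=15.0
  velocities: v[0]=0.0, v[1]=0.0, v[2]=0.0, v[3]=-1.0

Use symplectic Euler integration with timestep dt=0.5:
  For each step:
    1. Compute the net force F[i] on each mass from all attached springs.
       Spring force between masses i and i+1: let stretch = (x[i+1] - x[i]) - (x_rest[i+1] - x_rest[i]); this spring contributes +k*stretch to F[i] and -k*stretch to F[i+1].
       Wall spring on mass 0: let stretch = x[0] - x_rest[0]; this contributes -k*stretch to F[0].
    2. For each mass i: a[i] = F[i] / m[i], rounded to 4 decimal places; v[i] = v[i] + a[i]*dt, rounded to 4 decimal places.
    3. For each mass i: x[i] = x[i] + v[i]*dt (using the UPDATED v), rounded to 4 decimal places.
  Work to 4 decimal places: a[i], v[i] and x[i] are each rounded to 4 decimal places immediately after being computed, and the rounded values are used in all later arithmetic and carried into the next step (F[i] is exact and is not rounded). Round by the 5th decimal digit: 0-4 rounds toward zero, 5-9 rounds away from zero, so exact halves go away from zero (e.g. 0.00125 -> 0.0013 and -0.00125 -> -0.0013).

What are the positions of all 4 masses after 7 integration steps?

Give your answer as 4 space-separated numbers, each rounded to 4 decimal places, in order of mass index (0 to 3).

Answer: 2.6106 7.2142 11.9290 14.2231

Derivation:
Step 0: x=[3.0000 8.0000 13.0000 15.0000] v=[0.0000 0.0000 0.0000 -1.0000]
Step 1: x=[3.5000 8.0000 12.2500 15.0000] v=[1.0000 0.0000 -1.5000 0.0000]
Step 2: x=[4.2500 7.9375 11.1250 15.3125] v=[1.5000 -0.1250 -2.2500 0.6250]
Step 3: x=[4.8594 7.7500 10.2500 15.5782] v=[1.2188 -0.3750 -1.7500 0.5313]
Step 4: x=[4.9766 7.4649 10.0821 15.5118] v=[0.2344 -0.5703 -0.3359 -0.1328]
Step 5: x=[4.4717 7.2120 10.6173 15.0880] v=[-1.0098 -0.5059 1.0704 -0.8477]
Step 6: x=[3.5340 7.1253 11.4189 14.5465] v=[-1.8755 -0.1734 1.6031 -1.0831]
Step 7: x=[2.6106 7.2142 11.9290 14.2231] v=[-1.8469 0.1778 1.0201 -0.6469]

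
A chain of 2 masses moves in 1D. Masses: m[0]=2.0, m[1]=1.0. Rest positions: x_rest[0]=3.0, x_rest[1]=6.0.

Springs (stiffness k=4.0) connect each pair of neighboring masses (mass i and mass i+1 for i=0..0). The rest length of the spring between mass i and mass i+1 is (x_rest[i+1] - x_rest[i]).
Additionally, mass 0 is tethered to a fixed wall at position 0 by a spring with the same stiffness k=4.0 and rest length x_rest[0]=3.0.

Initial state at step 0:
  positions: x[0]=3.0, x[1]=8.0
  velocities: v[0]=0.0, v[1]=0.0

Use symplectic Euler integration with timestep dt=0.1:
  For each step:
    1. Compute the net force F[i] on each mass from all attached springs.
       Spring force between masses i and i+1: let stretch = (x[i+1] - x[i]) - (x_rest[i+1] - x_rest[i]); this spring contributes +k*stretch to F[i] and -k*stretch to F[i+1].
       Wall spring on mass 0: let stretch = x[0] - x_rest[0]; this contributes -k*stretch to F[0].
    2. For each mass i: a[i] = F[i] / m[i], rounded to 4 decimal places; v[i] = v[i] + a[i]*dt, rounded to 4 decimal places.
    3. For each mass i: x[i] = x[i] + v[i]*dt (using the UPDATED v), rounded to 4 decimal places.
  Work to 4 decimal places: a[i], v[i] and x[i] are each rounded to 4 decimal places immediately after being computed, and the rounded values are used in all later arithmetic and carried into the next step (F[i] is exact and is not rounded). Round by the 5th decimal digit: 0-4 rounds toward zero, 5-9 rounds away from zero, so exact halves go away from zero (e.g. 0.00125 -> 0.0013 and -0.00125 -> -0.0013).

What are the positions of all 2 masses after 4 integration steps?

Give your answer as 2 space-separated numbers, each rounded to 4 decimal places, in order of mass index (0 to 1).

Answer: 3.3535 7.2698

Derivation:
Step 0: x=[3.0000 8.0000] v=[0.0000 0.0000]
Step 1: x=[3.0400 7.9200] v=[0.4000 -0.8000]
Step 2: x=[3.1168 7.7648] v=[0.7680 -1.5520]
Step 3: x=[3.2242 7.5437] v=[1.0742 -2.2112]
Step 4: x=[3.3535 7.2698] v=[1.2933 -2.7390]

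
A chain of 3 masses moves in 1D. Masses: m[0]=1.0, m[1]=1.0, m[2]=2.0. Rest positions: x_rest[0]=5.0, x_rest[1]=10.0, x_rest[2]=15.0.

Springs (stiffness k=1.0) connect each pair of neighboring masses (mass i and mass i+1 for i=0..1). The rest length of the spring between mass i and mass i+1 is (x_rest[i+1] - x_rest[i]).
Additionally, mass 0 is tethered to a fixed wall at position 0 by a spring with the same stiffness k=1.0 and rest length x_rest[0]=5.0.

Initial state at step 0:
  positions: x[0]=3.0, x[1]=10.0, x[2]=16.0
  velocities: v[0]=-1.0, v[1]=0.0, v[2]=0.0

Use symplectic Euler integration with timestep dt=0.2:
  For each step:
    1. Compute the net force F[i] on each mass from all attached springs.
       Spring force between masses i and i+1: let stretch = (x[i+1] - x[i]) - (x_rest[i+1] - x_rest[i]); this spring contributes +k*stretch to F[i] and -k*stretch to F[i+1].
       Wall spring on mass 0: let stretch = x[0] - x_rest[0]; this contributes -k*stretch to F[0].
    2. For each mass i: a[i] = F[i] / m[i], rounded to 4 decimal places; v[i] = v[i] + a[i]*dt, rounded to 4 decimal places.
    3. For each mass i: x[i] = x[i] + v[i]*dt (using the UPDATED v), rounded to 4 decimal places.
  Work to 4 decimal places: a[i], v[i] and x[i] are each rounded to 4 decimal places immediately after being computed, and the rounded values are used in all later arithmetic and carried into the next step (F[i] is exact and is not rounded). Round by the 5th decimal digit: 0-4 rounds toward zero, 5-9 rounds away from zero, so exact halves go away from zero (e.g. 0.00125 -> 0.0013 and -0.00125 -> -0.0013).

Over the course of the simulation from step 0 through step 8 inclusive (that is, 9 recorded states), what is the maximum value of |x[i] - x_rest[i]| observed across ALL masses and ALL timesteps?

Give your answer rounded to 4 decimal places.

Answer: 2.0400

Derivation:
Step 0: x=[3.0000 10.0000 16.0000] v=[-1.0000 0.0000 0.0000]
Step 1: x=[2.9600 9.9600 15.9800] v=[-0.2000 -0.2000 -0.1000]
Step 2: x=[3.0816 9.8808 15.9396] v=[0.6080 -0.3960 -0.2020]
Step 3: x=[3.3519 9.7720 15.8780] v=[1.3515 -0.5441 -0.3079]
Step 4: x=[3.7449 9.6506 15.7943] v=[1.9651 -0.6069 -0.4185]
Step 5: x=[4.2244 9.5387 15.6877] v=[2.3973 -0.5593 -0.5329]
Step 6: x=[4.7475 9.4602 15.5581] v=[2.6153 -0.3924 -0.6478]
Step 7: x=[5.2692 9.4371 15.4066] v=[2.6083 -0.1154 -0.7576]
Step 8: x=[5.7468 9.4861 15.2357] v=[2.3880 0.2449 -0.8546]
Max displacement = 2.0400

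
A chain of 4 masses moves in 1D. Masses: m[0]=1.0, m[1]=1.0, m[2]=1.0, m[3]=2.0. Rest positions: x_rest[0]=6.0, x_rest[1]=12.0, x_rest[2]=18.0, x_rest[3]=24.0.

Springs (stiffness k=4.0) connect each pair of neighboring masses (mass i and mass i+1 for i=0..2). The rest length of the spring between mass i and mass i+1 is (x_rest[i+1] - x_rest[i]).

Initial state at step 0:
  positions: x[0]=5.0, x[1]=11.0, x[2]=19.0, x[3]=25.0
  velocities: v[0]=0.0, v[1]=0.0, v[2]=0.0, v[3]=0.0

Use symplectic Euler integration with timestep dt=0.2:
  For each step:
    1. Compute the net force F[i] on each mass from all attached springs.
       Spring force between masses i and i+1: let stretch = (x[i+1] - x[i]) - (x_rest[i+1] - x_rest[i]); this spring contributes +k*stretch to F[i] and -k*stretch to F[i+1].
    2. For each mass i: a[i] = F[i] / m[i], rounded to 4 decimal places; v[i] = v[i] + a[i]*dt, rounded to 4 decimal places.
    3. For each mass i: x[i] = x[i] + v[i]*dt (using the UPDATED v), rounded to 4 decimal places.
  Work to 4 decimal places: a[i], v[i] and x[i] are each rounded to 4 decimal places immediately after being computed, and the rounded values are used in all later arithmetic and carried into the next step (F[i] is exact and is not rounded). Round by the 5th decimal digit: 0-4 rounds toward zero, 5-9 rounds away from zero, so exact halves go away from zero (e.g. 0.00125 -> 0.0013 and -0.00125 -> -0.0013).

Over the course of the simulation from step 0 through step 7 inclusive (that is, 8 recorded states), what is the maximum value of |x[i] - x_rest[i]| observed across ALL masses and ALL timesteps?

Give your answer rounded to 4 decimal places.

Answer: 1.0068

Derivation:
Step 0: x=[5.0000 11.0000 19.0000 25.0000] v=[0.0000 0.0000 0.0000 0.0000]
Step 1: x=[5.0000 11.3200 18.6800 25.0000] v=[0.0000 1.6000 -1.6000 0.0000]
Step 2: x=[5.0512 11.8064 18.1936 24.9744] v=[0.2560 2.4320 -2.4320 -0.1280]
Step 3: x=[5.2232 12.2339 17.7702 24.8863] v=[0.8602 2.1376 -2.1171 -0.4403]
Step 4: x=[5.5570 12.4255 17.5995 24.7090] v=[1.6688 0.9581 -0.8533 -0.8867]
Step 5: x=[6.0297 12.3460 17.7385 24.4429] v=[2.3636 -0.3975 0.6951 -1.3305]
Step 6: x=[6.5530 12.1187 18.0874 24.1204] v=[2.6166 -1.1365 1.7446 -1.6123]
Step 7: x=[7.0068 11.9559 18.4466 23.7953] v=[2.2692 -0.8141 1.7960 -1.6255]
Max displacement = 1.0068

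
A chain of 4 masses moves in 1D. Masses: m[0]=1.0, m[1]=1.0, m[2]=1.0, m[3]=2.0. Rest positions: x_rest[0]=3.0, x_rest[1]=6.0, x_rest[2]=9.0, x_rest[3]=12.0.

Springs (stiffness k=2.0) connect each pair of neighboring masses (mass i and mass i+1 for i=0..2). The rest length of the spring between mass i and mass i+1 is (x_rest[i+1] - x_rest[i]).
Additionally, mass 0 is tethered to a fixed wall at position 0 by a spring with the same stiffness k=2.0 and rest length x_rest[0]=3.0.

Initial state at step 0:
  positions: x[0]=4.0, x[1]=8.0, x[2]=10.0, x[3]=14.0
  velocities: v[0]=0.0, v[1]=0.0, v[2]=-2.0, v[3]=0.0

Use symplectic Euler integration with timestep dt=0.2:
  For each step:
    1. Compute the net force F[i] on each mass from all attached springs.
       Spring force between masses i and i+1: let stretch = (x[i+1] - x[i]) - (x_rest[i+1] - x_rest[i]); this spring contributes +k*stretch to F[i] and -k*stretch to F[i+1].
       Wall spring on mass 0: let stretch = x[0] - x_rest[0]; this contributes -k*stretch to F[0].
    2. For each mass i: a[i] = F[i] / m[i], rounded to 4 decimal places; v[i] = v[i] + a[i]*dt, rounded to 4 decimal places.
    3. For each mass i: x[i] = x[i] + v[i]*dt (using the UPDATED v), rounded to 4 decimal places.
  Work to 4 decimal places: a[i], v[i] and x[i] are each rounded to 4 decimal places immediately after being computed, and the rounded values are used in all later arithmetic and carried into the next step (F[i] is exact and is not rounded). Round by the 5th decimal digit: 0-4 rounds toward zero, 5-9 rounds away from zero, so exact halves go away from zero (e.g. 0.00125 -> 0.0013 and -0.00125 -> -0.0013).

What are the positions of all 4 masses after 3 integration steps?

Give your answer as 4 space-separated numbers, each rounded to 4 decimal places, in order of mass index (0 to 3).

Answer: 3.9386 7.1037 9.8043 13.7372

Derivation:
Step 0: x=[4.0000 8.0000 10.0000 14.0000] v=[0.0000 0.0000 -2.0000 0.0000]
Step 1: x=[4.0000 7.8400 9.7600 13.9600] v=[0.0000 -0.8000 -1.2000 -0.2000]
Step 2: x=[3.9872 7.5264 9.7024 13.8720] v=[-0.0640 -1.5680 -0.2880 -0.4400]
Step 3: x=[3.9386 7.1037 9.8043 13.7372] v=[-0.2432 -2.1133 0.5094 -0.6739]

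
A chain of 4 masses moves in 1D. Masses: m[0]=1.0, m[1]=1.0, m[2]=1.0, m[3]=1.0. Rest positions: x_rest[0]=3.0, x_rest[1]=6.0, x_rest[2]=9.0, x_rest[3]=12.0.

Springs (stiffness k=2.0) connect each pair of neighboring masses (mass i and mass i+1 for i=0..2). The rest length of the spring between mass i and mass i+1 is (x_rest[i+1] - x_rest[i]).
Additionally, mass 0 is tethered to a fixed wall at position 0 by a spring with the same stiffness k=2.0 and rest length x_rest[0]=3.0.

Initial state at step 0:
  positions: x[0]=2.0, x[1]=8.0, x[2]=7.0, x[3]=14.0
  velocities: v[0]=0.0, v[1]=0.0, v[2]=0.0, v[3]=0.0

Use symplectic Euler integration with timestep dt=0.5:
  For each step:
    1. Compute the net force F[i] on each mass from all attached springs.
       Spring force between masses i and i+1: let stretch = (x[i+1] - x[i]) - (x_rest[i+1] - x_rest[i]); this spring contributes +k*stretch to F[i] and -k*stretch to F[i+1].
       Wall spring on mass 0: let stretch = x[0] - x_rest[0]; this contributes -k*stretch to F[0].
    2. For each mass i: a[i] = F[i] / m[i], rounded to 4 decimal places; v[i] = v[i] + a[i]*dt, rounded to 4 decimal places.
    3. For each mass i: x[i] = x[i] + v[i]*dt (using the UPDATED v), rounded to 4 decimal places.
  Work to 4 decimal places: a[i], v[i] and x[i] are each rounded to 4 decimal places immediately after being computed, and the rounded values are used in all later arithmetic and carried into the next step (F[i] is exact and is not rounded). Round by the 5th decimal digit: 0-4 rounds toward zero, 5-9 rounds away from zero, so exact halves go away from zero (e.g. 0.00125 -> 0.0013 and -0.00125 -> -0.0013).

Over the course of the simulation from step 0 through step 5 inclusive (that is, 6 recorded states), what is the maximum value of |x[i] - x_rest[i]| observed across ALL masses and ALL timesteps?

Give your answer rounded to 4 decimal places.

Step 0: x=[2.0000 8.0000 7.0000 14.0000] v=[0.0000 0.0000 0.0000 0.0000]
Step 1: x=[4.0000 4.5000 11.0000 12.0000] v=[4.0000 -7.0000 8.0000 -4.0000]
Step 2: x=[4.2500 4.0000 12.2500 11.0000] v=[0.5000 -1.0000 2.5000 -2.0000]
Step 3: x=[2.2500 7.7500 8.7500 12.1250] v=[-4.0000 7.5000 -7.0000 2.2500]
Step 4: x=[1.8750 9.2500 6.4375 13.0625] v=[-0.7500 3.0000 -4.6250 1.8750]
Step 5: x=[4.2500 5.6563 8.8438 12.1875] v=[4.7500 -7.1875 4.8125 -1.7500]
Max displacement = 3.2500

Answer: 3.2500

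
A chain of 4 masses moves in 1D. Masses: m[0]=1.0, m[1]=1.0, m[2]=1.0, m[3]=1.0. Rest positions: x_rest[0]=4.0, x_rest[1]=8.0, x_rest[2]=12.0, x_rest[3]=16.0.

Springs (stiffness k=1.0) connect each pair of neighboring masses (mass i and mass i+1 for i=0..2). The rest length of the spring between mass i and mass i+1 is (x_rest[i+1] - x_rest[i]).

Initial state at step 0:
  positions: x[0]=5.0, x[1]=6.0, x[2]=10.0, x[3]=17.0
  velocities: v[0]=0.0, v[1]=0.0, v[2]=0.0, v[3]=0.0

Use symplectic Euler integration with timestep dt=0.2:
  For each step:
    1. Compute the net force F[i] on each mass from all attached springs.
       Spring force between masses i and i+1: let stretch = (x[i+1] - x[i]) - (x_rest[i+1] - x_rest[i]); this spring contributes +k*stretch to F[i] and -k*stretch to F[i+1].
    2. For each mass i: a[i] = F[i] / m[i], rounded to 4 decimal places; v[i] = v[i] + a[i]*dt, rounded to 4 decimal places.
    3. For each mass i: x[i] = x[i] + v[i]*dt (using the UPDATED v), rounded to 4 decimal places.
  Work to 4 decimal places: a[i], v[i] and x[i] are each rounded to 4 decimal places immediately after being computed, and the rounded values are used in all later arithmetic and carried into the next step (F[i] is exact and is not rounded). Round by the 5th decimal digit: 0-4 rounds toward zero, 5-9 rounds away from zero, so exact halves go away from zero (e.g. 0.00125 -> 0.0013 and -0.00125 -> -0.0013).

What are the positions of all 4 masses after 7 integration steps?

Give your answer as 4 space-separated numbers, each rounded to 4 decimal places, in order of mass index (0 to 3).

Answer: 2.6982 8.3018 12.3018 14.6982

Derivation:
Step 0: x=[5.0000 6.0000 10.0000 17.0000] v=[0.0000 0.0000 0.0000 0.0000]
Step 1: x=[4.8800 6.1200 10.1200 16.8800] v=[-0.6000 0.6000 0.6000 -0.6000]
Step 2: x=[4.6496 6.3504 10.3504 16.6496] v=[-1.1520 1.1520 1.1520 -1.1520]
Step 3: x=[4.3272 6.6728 10.6728 16.3272] v=[-1.6118 1.6118 1.6118 -1.6118]
Step 4: x=[3.9387 7.0613 11.0613 15.9387] v=[-1.9427 1.9427 1.9427 -1.9427]
Step 5: x=[3.5151 7.4849 11.4849 15.5151] v=[-2.1182 2.1182 2.1182 -2.1182]
Step 6: x=[3.0903 7.9097 11.9097 15.0903] v=[-2.1242 2.1242 2.1242 -2.1242]
Step 7: x=[2.6982 8.3018 12.3018 14.6982] v=[-1.9603 1.9603 1.9603 -1.9603]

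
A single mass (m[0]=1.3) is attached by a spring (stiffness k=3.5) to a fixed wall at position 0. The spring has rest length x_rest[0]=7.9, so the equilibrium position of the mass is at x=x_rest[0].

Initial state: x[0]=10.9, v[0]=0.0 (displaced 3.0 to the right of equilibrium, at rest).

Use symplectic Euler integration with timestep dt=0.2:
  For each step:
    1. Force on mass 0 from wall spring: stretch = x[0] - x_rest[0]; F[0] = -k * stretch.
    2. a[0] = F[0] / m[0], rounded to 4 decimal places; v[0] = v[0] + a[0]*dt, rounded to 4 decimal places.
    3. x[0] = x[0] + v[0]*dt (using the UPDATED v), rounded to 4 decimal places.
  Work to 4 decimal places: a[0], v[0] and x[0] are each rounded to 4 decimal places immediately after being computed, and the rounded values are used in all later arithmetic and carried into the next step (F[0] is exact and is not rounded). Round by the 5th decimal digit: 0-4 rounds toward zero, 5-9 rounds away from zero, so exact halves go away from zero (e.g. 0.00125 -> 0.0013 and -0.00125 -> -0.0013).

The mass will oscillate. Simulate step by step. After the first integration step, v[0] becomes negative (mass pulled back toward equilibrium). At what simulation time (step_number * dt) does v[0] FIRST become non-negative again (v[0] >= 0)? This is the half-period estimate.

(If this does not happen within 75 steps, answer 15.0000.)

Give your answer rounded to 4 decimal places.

Answer: 2.0000

Derivation:
Step 0: x=[10.9000] v=[0.0000]
Step 1: x=[10.5769] v=[-1.6154]
Step 2: x=[9.9655] v=[-3.0568]
Step 3: x=[9.1317] v=[-4.1690]
Step 4: x=[8.1653] v=[-4.8322]
Step 5: x=[7.1703] v=[-4.9751]
Step 6: x=[6.2539] v=[-4.5822]
Step 7: x=[5.5147] v=[-3.6958]
Step 8: x=[5.0324] v=[-2.4114]
Step 9: x=[4.8589] v=[-0.8673]
Step 10: x=[5.0129] v=[0.7702]
First v>=0 after going negative at step 10, time=2.0000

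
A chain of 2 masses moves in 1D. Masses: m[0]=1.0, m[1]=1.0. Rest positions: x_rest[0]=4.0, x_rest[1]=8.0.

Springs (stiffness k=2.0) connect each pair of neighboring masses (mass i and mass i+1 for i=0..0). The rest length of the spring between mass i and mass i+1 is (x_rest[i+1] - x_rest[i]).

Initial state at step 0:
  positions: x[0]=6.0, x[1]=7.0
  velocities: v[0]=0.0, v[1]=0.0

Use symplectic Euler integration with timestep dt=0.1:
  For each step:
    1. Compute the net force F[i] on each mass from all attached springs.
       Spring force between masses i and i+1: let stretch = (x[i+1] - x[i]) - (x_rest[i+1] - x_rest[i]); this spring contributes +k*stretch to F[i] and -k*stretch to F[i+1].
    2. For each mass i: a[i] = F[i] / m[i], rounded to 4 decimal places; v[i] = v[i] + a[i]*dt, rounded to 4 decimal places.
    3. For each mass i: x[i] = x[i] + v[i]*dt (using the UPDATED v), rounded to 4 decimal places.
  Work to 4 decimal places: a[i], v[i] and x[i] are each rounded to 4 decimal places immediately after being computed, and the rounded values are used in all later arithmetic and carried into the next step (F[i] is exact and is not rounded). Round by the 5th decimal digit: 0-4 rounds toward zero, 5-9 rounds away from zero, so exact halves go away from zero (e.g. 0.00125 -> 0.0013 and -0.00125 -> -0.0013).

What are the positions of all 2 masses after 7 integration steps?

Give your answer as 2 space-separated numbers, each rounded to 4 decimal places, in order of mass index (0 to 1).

Answer: 4.6029 8.3971

Derivation:
Step 0: x=[6.0000 7.0000] v=[0.0000 0.0000]
Step 1: x=[5.9400 7.0600] v=[-0.6000 0.6000]
Step 2: x=[5.8224 7.1776] v=[-1.1760 1.1760]
Step 3: x=[5.6519 7.3481] v=[-1.7050 1.7050]
Step 4: x=[5.4353 7.5647] v=[-2.1658 2.1658]
Step 5: x=[5.1813 7.8187] v=[-2.5399 2.5399]
Step 6: x=[4.9001 8.0999] v=[-2.8124 2.8124]
Step 7: x=[4.6029 8.3971] v=[-2.9724 2.9724]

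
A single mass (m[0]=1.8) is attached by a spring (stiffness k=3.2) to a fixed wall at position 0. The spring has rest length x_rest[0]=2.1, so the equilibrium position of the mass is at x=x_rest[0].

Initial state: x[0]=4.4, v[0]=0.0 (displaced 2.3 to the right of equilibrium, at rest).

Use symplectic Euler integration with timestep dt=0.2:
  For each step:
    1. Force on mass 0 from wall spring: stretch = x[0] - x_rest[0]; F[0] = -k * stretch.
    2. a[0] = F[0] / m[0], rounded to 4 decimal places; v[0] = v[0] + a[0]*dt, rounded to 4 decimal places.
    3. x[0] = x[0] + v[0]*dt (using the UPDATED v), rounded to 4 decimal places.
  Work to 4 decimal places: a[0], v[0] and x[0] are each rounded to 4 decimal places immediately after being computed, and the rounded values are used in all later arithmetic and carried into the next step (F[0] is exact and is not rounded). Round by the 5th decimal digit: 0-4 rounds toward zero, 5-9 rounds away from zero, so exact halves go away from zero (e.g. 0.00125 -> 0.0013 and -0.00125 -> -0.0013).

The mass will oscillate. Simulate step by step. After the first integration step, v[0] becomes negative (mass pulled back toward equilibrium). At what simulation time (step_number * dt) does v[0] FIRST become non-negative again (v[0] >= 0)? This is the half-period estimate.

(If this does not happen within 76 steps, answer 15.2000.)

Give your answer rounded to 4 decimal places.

Step 0: x=[4.4000] v=[0.0000]
Step 1: x=[4.2364] v=[-0.8178]
Step 2: x=[3.9209] v=[-1.5774]
Step 3: x=[3.4759] v=[-2.2248]
Step 4: x=[2.9331] v=[-2.7140]
Step 5: x=[2.3311] v=[-3.0102]
Step 6: x=[1.7126] v=[-3.0924]
Step 7: x=[1.1217] v=[-2.9547]
Step 8: x=[0.6003] v=[-2.6069]
Step 9: x=[0.1856] v=[-2.0737]
Step 10: x=[-0.0930] v=[-1.3930]
Step 11: x=[-0.2157] v=[-0.6133]
Step 12: x=[-0.1737] v=[0.2101]
First v>=0 after going negative at step 12, time=2.4000

Answer: 2.4000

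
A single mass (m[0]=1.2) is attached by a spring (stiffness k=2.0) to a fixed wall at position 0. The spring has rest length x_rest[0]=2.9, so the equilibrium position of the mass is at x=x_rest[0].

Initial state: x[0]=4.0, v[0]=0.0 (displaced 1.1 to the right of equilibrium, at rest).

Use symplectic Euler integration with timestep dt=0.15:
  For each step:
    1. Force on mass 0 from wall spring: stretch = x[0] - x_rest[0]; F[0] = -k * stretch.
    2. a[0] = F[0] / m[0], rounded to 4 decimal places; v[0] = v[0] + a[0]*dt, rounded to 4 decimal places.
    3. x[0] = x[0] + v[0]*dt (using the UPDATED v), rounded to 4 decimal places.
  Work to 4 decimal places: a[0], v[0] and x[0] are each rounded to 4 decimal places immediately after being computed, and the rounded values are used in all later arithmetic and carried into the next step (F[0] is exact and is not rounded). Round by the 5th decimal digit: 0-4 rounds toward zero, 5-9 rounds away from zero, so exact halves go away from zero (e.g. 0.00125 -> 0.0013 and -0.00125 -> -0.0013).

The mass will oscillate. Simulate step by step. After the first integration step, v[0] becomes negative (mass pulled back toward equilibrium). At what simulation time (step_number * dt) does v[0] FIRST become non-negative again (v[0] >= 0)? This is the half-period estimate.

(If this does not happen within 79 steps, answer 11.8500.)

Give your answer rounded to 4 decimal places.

Answer: 2.5500

Derivation:
Step 0: x=[4.0000] v=[0.0000]
Step 1: x=[3.9588] v=[-0.2750]
Step 2: x=[3.8778] v=[-0.5397]
Step 3: x=[3.7602] v=[-0.7842]
Step 4: x=[3.6103] v=[-0.9993]
Step 5: x=[3.4338] v=[-1.1769]
Step 6: x=[3.2372] v=[-1.3104]
Step 7: x=[3.0280] v=[-1.3947]
Step 8: x=[2.8140] v=[-1.4267]
Step 9: x=[2.6032] v=[-1.4052]
Step 10: x=[2.4036] v=[-1.3310]
Step 11: x=[2.2226] v=[-1.2069]
Step 12: x=[2.0670] v=[-1.0376]
Step 13: x=[1.9426] v=[-0.8294]
Step 14: x=[1.8541] v=[-0.5900]
Step 15: x=[1.8048] v=[-0.3285]
Step 16: x=[1.7966] v=[-0.0547]
Step 17: x=[1.8298] v=[0.2212]
First v>=0 after going negative at step 17, time=2.5500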